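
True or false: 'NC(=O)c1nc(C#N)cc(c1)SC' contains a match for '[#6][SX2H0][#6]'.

True

The pattern [#6][SX2H0][#6] describes an aliphatic sulfur bridging two carbons with no H on the sulfur — a thioether.
The molecule carries a methylthio ether (-SCH3), whose atoms satisfy every constraint of the query, so the pattern matches.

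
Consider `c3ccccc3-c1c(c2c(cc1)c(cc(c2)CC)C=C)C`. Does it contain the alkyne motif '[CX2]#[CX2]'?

No

The pattern [CX2]#[CX2] describes a carbon-carbon triple bond — an alkyne.
The closest candidate here is a vinyl group (-CH=CH2), but the C=C is a double bond; both carbons are CX3, not CX2. No other fragment satisfies the full query, so there is no match.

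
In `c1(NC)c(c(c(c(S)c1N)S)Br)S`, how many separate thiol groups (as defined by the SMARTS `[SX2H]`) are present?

[SX2H] is the SMARTS for a thiol: an aliphatic sulfur with two connections, one being H.
The molecule carries 3 separate instances of a thiol (-SH) meeting every constraint; each maps to a distinct set of atoms, giving 3 matches.

3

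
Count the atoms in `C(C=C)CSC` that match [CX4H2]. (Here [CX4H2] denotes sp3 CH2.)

2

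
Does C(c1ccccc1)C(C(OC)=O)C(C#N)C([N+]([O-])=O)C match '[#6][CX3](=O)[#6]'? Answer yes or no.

No

The pattern [#6][CX3](=O)[#6] describes a carbonyl carbon (no H) flanked by two carbons — a ketone.
The closest candidate here is a methyl-ester group (-C(=O)OCH3), but one neighbour of the carbonyl carbon is O, not C. No other fragment satisfies the full query, so there is no match.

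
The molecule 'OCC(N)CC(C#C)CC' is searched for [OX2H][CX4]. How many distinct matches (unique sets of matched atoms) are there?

1

[OX2H][CX4] is the SMARTS for an aliphatic alcohol: a hydroxyl oxygen bound to an sp3 (X4) carbon.
Exactly one fragment in the molecule meets all constraints, giving 1 match.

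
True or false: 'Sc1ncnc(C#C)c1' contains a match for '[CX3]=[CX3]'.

The pattern [CX3]=[CX3] describes a non-aromatic C=C double bond between two sp2 carbons — an alkene.
The closest candidate here is an ethynyl group (-C#CH), but the C-C bond is a triple bond, not a double bond. No other fragment satisfies the full query, so there is no match.

False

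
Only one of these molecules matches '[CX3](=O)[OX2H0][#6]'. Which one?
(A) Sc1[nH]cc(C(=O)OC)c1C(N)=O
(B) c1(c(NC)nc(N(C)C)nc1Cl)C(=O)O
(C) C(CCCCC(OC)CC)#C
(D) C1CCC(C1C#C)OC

A

[CX3](=O)[OX2H0][#6] describes a carbonyl carbon bonded to an oxygen that is itself bonded to carbon (no H on that O) (an ester).
(A) contains a methyl-ester group (-C(=O)OCH3), which satisfies every atom and bond constraint.
(B) has a carboxylic acid group (-C(=O)OH) but the singly-bonded O carries H (OX2H1, not H0).
(C) has a methoxy ether (-OCH3) but the ether oxygen is not adjacent to a C=O carbon.
(D) has a methoxy ether (-OCH3) but the ether oxygen is not adjacent to a C=O carbon.
So the answer is (A).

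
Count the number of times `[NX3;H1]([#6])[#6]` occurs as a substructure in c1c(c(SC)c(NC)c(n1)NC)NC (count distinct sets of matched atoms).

3

[NX3;H1]([#6])[#6] is the SMARTS for a secondary amine: a trivalent nitrogen with one H, bonded to two carbons.
The molecule carries 3 separate instances of an N-methylamino group (-NHCH3) meeting every constraint; each maps to a distinct set of atoms, giving 3 matches.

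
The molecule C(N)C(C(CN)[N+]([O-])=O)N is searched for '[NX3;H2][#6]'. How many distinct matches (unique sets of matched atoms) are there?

[NX3;H2][#6] is the SMARTS for a primary amine: a trivalent nitrogen with two H attached to carbon.
The molecule carries 3 separate instances of a primary amino group (-NH2) meeting every constraint; each maps to a distinct set of atoms, giving 3 matches.

3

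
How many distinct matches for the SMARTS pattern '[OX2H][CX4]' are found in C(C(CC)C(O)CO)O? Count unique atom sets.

3

[OX2H][CX4] is the SMARTS for an aliphatic alcohol: a hydroxyl oxygen bound to an sp3 (X4) carbon.
The molecule carries 3 separate instances of a hydroxyl group (-OH) meeting every constraint; each maps to a distinct set of atoms, giving 3 matches.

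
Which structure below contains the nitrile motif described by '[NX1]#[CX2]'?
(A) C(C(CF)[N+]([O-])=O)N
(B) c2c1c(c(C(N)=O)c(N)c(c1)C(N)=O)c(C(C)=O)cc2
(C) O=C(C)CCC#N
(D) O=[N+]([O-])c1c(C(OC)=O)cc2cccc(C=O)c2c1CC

[NX1]#[CX2] describes a nitrogen triple-bonded to a two-connected carbon (a nitrile).
(A) has a primary amino group (-NH2) but the nitrogen is NX3 (three connections), not NX1 triple-bonded.
(B) has a primary amino group (-NH2) but the nitrogen is NX3 (three connections), not NX1 triple-bonded.
(C) contains a nitrile (-C#N), which satisfies every atom and bond constraint.
(D) has a nitro group (-[N+](=O)[O-]) but there is no C#N triple bond.
So the answer is (C).

C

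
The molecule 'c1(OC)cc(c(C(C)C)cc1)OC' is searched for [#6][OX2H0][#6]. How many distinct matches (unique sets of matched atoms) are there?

2

[#6][OX2H0][#6] is the SMARTS for an ether: an aliphatic oxygen bridging two carbons with no H on the oxygen.
The molecule carries 2 separate instances of a methoxy ether (-OCH3) meeting every constraint; each maps to a distinct set of atoms, giving 2 matches.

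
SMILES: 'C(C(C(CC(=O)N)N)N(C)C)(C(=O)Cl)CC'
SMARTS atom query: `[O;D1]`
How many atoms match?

2

The query [O;D1] means: aliphatic oxygen bonded to exactly one heavy atom.
Check the 16 heavy atoms by environment: 2× C (D2) → no; 5× C (D3) → no; 3× C (D1) → no; 2× O (D1) → match; 2× N (D1) → no; 1× N (D3) → no; 1× Cl (D1) → no.
That gives 2 matching atoms.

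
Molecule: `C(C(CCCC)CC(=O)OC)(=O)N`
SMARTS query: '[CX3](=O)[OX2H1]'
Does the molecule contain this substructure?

No

The pattern [CX3](=O)[OX2H1] describes an sp2 carbon double-bonded to O and single-bonded to an -OH oxygen — a carboxylic acid.
The closest candidate here is a methyl-ester group (-C(=O)OCH3), but the singly-bonded O has no H (OX2H0, not OX2H1). No other fragment satisfies the full query, so there is no match.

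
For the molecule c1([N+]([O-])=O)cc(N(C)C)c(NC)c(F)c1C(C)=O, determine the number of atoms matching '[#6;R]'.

6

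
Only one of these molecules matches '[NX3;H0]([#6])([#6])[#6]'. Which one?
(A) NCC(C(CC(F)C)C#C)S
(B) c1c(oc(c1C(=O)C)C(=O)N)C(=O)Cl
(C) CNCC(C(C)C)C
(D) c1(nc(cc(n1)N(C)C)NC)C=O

D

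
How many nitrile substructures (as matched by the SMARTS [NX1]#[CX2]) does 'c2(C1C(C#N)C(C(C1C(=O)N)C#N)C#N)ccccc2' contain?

[NX1]#[CX2] is the SMARTS for a nitrile: a nitrogen triple-bonded to a two-connected carbon.
The molecule carries 3 separate instances of a nitrile (-C#N) meeting every constraint; each maps to a distinct set of atoms, giving 3 matches.

3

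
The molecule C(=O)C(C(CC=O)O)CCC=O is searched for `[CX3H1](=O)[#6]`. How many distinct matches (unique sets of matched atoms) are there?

3

[CX3H1](=O)[#6] is the SMARTS for an aldehyde: an sp2 carbon with one H, double-bonded to O and single-bonded to carbon.
The molecule carries 3 separate instances of an aldehyde (-CHO) meeting every constraint; each maps to a distinct set of atoms, giving 3 matches.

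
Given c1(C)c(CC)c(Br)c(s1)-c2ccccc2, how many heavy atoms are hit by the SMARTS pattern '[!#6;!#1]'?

2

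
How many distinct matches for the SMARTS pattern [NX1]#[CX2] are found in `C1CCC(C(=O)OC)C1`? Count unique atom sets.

[NX1]#[CX2] is the SMARTS for a nitrile: a nitrogen triple-bonded to a two-connected carbon.
No fragment in the molecule satisfies every constraint, giving 0 matches.

0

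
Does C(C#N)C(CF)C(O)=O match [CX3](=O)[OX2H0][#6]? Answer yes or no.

No

The pattern [CX3](=O)[OX2H0][#6] describes a carbonyl carbon bonded to an oxygen that is itself bonded to carbon (no H on that O) — an ester.
The closest candidate here is a carboxylic acid group (-C(=O)OH), but the singly-bonded O carries H (OX2H1, not H0). No other fragment satisfies the full query, so there is no match.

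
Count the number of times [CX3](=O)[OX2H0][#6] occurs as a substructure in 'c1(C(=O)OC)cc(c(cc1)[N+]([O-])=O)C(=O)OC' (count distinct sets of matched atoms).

2

[CX3](=O)[OX2H0][#6] is the SMARTS for an ester: a carbonyl carbon bonded to an oxygen that is itself bonded to carbon (no H on that O).
The molecule carries 2 separate instances of a methyl-ester group (-C(=O)OCH3) meeting every constraint; each maps to a distinct set of atoms, giving 2 matches.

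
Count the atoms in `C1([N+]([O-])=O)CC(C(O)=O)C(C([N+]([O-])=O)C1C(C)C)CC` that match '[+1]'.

2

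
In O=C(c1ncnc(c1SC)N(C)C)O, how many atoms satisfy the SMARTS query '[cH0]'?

3

The query [cH0] means: aromatic carbon with no attached hydrogen (substituted or ring-fusion).
Check the 14 heavy atoms by environment: 2× n (aromatic, H0) → no; 1× c (aromatic, H1) → no; 3× c (aromatic, H0) → match; 1× C (H0) → no; 1× O (H0) → no; 1× O (H1) → no; 1× N (H0) → no; 3× C (H3) → no; 1× S (H0) → no.
That gives 3 matching atoms.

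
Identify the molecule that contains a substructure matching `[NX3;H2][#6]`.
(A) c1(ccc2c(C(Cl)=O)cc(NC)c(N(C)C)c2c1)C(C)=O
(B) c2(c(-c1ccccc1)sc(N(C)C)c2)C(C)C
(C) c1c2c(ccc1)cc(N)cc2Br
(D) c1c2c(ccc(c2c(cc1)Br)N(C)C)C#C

[NX3;H2][#6] describes a trivalent nitrogen with two H attached to carbon (a primary amine).
(A) has a dimethylamino group (-N(CH3)2) but the nitrogen has H0, not H2.
(B) has a dimethylamino group (-N(CH3)2) but the nitrogen has H0, not H2.
(C) contains a primary amino group (-NH2), which satisfies every atom and bond constraint.
(D) has a dimethylamino group (-N(CH3)2) but the nitrogen has H0, not H2.
So the answer is (C).

C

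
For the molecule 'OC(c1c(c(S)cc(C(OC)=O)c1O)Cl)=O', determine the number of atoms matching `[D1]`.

7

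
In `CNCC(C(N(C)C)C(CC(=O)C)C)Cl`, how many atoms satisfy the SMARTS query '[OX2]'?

0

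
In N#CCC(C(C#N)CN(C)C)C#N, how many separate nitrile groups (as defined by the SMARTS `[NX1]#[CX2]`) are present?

[NX1]#[CX2] is the SMARTS for a nitrile: a nitrogen triple-bonded to a two-connected carbon.
The molecule carries 3 separate instances of a nitrile (-C#N) meeting every constraint; each maps to a distinct set of atoms, giving 3 matches.

3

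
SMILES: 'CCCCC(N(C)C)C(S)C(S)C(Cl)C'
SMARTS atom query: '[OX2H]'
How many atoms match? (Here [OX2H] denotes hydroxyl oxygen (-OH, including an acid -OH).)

The query [OX2H] means: aliphatic oxygen with two connections, one of which is H — an -OH oxygen.
Check the 15 heavy atoms by environment: 3× C (H2, X4) → no; 4× C (H1, X4) → no; 4× C (H3, X4) → no; 1× Cl (H0, X1) → no; 2× S (H1, X2) → no; 1× N (H0, X3) → no.
No environment satisfies the query, so 0 matching atoms.

0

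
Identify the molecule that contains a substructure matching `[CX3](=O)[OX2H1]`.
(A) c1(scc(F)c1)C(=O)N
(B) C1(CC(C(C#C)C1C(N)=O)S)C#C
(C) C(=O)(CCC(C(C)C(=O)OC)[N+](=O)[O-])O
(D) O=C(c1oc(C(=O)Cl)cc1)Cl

[CX3](=O)[OX2H1] describes an sp2 carbon double-bonded to O and single-bonded to an -OH oxygen (a carboxylic acid).
(A) has a primary amide (-C(=O)NH2) but the carbonyl is bonded to N, not to an -OH oxygen.
(B) has a primary amide (-C(=O)NH2) but the carbonyl is bonded to N, not to an -OH oxygen.
(C) contains a carboxylic acid group (-C(=O)OH), which satisfies every atom and bond constraint.
(D) has an acyl chloride (-C(=O)Cl) but the carbonyl is bonded to Cl, not to an -OH oxygen.
So the answer is (C).

C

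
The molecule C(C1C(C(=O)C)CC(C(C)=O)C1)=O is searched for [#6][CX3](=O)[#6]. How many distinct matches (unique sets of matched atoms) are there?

2

[#6][CX3](=O)[#6] is the SMARTS for a ketone: a carbonyl carbon (no H) flanked by two carbons.
The molecule carries 2 separate instances of an acetyl/ketone group (-C(=O)CH3) meeting every constraint; each maps to a distinct set of atoms, giving 2 matches.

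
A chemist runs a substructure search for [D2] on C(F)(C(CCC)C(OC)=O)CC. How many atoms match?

Check the 12 heavy atoms by environment: 3× C (D2) → match; 3× C (D3) → no; 3× C (D1) → no; 1× F (D1) → no; 1× O (D1) → no; 1× O (D2) → match.
Summing the matching environments: 3 + 1 = 4 matching atoms.

4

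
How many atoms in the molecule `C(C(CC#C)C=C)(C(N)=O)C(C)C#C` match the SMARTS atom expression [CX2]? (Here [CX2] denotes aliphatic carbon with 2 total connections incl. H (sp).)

4

The query [CX2] means: C with X2: aliphatic carbon with exactly 2 total connections.
Check the 14 heavy atoms by environment: 5× C (X4) → no; 3× C (X3) → no; 1× O (X1) → no; 1× N (X3) → no; 4× C (X2) → match.
That gives 4 matching atoms.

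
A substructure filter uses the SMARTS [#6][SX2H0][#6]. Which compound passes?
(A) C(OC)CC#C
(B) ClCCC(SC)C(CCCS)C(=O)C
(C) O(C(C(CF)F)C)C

B

[#6][SX2H0][#6] describes an aliphatic sulfur bridging two carbons with no H on the sulfur (a thioether).
(A) has a methoxy ether (-OCH3) but the bridging atom is O, not S.
(B) contains a methylthio ether (-SCH3), which satisfies every atom and bond constraint.
(C) has a methoxy ether (-OCH3) but the bridging atom is O, not S.
So the answer is (B).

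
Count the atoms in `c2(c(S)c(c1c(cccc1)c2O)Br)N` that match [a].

10

The query [a] means: a matches any aromatic atom.
Check the 14 heavy atoms by environment: 10× c (aromatic) → match; 1× O → no; 1× Br → no; 1× N → no; 1× S → no.
That gives 10 matching atoms.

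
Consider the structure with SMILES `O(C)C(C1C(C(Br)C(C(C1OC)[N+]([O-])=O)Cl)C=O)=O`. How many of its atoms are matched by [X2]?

The query [X2] means: any atom with exactly two total connections (bonds + H).
Check the 19 heavy atoms by environment: 8× C (X4) → no; 2× O (X2) → match; 1× Br (X1) → no; 2× C (X3) → no; 3× O (X1) → no; 1× Cl (X1) → no; 1× N (charge +1, X3) → no; 1× O (charge -1, X1) → no.
That gives 2 matching atoms.

2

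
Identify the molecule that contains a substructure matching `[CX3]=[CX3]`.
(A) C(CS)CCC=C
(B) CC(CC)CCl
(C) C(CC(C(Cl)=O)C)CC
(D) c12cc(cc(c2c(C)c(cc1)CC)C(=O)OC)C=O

[CX3]=[CX3] describes a non-aromatic C=C double bond between two sp2 carbons (an alkene).
(A) contains a vinyl group (-CH=CH2), which satisfies every atom and bond constraint.
(B) has an ethyl group (-CH2CH3) but its C-C bond is a single bond between CX4 carbons, not CX3=CX3.
(C) has an ethyl group (-CH2CH3) but its C-C bond is a single bond between CX4 carbons, not CX3=CX3.
(D) has an ethyl group (-CH2CH3) but its C-C bond is a single bond between CX4 carbons, not CX3=CX3.
So the answer is (A).

A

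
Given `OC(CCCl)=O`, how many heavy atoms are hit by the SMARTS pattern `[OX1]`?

1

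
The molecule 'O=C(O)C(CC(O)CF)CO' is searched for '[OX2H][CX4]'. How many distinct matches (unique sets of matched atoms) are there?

2

[OX2H][CX4] is the SMARTS for an aliphatic alcohol: a hydroxyl oxygen bound to an sp3 (X4) carbon.
The molecule carries 2 separate instances of a hydroxyl group (-OH) meeting every constraint; each maps to a distinct set of atoms, giving 2 matches.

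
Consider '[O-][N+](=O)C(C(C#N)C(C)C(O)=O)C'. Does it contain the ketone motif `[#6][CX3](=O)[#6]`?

The pattern [#6][CX3](=O)[#6] describes a carbonyl carbon (no H) flanked by two carbons — a ketone.
The closest candidate here is a carboxylic acid group (-C(=O)OH), but one neighbour of the carbonyl carbon is O, not C. No other fragment satisfies the full query, so there is no match.

No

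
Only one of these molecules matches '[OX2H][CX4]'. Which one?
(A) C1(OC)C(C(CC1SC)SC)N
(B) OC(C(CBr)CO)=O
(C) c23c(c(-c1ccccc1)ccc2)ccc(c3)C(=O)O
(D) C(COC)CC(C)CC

B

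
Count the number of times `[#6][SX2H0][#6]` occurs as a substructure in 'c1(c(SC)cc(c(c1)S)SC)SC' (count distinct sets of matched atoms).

3

[#6][SX2H0][#6] is the SMARTS for a thioether: an aliphatic sulfur bridging two carbons with no H on the sulfur.
The molecule carries 3 separate instances of a methylthio ether (-SCH3) meeting every constraint; each maps to a distinct set of atoms, giving 3 matches.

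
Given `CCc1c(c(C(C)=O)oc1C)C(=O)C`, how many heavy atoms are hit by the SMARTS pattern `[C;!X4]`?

2

Check the 14 heavy atoms by environment: 1× o (aromatic, X2) → no; 4× c (aromatic, X3) → no; 5× C (X4) → no; 2× C (X3) → match; 2× O (X1) → no.
That gives 2 matching atoms.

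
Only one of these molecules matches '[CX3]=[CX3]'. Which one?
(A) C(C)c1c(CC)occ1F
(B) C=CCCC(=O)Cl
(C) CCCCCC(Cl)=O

B

[CX3]=[CX3] describes a non-aromatic C=C double bond between two sp2 carbons (an alkene).
(A) has an ethyl group (-CH2CH3) but its C-C bond is a single bond between CX4 carbons, not CX3=CX3.
(B) contains a vinyl group (-CH=CH2), which satisfies every atom and bond constraint.
(C) has an ethyl group (-CH2CH3) but its C-C bond is a single bond between CX4 carbons, not CX3=CX3.
So the answer is (B).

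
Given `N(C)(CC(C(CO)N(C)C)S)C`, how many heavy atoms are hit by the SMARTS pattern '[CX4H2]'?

2

The query [CX4H2] means: sp3 carbon (X4) with exactly two hydrogens.
Check the 12 heavy atoms by environment: 2× C (H2, X4) → match; 2× C (H1, X4) → no; 1× S (H1, X2) → no; 1× O (H1, X2) → no; 2× N (H0, X3) → no; 4× C (H3, X4) → no.
That gives 2 matching atoms.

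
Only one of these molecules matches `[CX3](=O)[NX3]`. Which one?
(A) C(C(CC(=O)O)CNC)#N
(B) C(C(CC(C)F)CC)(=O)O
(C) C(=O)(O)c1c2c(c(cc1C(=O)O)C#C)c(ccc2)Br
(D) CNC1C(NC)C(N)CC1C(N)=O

D

[CX3](=O)[NX3] describes a carbonyl carbon bonded to a trivalent nitrogen (an amide).
(A) has a carboxylic acid group (-C(=O)OH) but the carbonyl is bonded to O, not to an NX3 nitrogen.
(B) has a carboxylic acid group (-C(=O)OH) but the carbonyl is bonded to O, not to an NX3 nitrogen.
(C) has a carboxylic acid group (-C(=O)OH) but the carbonyl is bonded to O, not to an NX3 nitrogen.
(D) contains a primary amide (-C(=O)NH2), which satisfies every atom and bond constraint.
So the answer is (D).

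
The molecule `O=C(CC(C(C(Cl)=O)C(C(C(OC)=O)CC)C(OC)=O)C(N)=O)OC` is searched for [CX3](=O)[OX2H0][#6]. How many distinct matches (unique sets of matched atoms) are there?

3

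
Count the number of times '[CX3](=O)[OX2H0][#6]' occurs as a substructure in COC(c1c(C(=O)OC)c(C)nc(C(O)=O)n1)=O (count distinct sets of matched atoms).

[CX3](=O)[OX2H0][#6] is the SMARTS for an ester: a carbonyl carbon bonded to an oxygen that is itself bonded to carbon (no H on that O).
The molecule carries 2 separate instances of a methyl-ester group (-C(=O)OCH3) meeting every constraint; each maps to a distinct set of atoms, giving 2 matches.

2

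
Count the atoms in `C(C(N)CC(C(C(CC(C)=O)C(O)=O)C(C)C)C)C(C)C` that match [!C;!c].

4

The query [!C;!c] means: neither aliphatic nor aromatic carbon — same as [!#6].
Check the 21 heavy atoms by environment: 17× C → no; 3× O → match; 1× N → match.
Summing the matching environments: 3 + 1 = 4 matching atoms.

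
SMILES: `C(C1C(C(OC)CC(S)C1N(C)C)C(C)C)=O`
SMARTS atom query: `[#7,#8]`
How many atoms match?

3

The query [#7,#8] means: nitrogen or oxygen (comma = OR).
Check the 17 heavy atoms by environment: 13× C → no; 1× N → match; 1× S → no; 2× O → match.
Summing the matching environments: 1 + 2 = 3 matching atoms.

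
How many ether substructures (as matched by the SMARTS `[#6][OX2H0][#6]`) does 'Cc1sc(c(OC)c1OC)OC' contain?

3

[#6][OX2H0][#6] is the SMARTS for an ether: an aliphatic oxygen bridging two carbons with no H on the oxygen.
The molecule carries 3 separate instances of a methoxy ether (-OCH3) meeting every constraint; each maps to a distinct set of atoms, giving 3 matches.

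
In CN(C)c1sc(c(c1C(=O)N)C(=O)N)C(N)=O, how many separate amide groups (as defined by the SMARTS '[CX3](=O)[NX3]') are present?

3

[CX3](=O)[NX3] is the SMARTS for an amide: a carbonyl carbon bonded to a trivalent nitrogen.
The molecule carries 3 separate instances of a primary amide (-C(=O)NH2) meeting every constraint; each maps to a distinct set of atoms, giving 3 matches.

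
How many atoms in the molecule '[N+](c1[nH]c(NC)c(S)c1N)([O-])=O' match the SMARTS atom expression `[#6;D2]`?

The query [#6;D2] means: any carbon bonded to exactly two heavy atoms.
Check the 12 heavy atoms by environment: 1× n (aromatic, D2) → no; 4× c (aromatic, D3) → no; 1× S (D1) → no; 1× N (D1) → no; 1× N (D2) → no; 1× C (D1) → no; 1× N (charge +1, D3) → no; 1× O (charge -1, D1) → no; 1× O (D1) → no.
No environment satisfies the query, so 0 matching atoms.

0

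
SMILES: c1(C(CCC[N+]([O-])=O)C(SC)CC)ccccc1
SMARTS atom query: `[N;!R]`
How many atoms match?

1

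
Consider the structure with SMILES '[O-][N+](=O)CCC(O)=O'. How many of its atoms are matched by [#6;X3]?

The query [#6;X3] means: any carbon (aromatic or not) with three total connections.
Check the 8 heavy atoms by environment: 2× C (X4) → no; 1× C (X3) → match; 2× O (X1) → no; 1× O (X2) → no; 1× N (charge +1, X3) → no; 1× O (charge -1, X1) → no.
That gives 1 matching atom.

1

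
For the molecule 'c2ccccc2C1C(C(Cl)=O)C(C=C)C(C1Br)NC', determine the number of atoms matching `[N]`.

Check the 19 heavy atoms by environment: 9× C → no; 6× c (aromatic) → no; 1× O → no; 1× Cl → no; 1× N → match; 1× Br → no.
That gives 1 matching atom.

1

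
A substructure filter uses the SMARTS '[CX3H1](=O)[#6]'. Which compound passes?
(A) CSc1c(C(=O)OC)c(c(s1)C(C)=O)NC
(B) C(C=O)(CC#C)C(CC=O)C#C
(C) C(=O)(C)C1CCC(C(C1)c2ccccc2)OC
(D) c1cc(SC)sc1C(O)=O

[CX3H1](=O)[#6] describes an sp2 carbon with one H, double-bonded to O and single-bonded to carbon (an aldehyde).
(A) has a methyl-ester group (-C(=O)OCH3) but the carbonyl carbon has H0, not H1.
(B) contains an aldehyde (-CHO), which satisfies every atom and bond constraint.
(C) has an acetyl/ketone group (-C(=O)CH3) but the carbonyl carbon has H0 (two carbon neighbours), not H1.
(D) has a carboxylic acid group (-C(=O)OH) but the carbonyl carbon has H0 and is bonded to O, not H1.
So the answer is (B).

B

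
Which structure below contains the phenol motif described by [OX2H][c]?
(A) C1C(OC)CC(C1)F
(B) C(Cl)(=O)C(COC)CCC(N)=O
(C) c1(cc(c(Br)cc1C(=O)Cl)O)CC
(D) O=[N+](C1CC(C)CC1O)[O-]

[OX2H][c] describes a hydroxyl oxygen attached to an aromatic carbon (a phenol).
(A) has a methoxy ether (-OCH3) but the oxygen has H0, not H1.
(B) has a methoxy ether (-OCH3) but the oxygen has H0, not H1.
(C) contains a hydroxyl group (-OH), which satisfies every atom and bond constraint.
(D) has a hydroxyl group (-OH) but the -OH is on an aliphatic carbon, not an aromatic c.
So the answer is (C).

C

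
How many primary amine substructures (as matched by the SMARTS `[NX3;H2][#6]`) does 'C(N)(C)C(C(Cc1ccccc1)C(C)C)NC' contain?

[NX3;H2][#6] is the SMARTS for a primary amine: a trivalent nitrogen with two H attached to carbon.
Exactly one fragment in the molecule meets all constraints, giving 1 match.

1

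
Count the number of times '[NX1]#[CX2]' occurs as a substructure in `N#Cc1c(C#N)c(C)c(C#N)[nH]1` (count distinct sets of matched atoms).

[NX1]#[CX2] is the SMARTS for a nitrile: a nitrogen triple-bonded to a two-connected carbon.
The molecule carries 3 separate instances of a nitrile (-C#N) meeting every constraint; each maps to a distinct set of atoms, giving 3 matches.

3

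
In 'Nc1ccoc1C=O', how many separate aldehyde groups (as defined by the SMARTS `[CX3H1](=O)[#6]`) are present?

[CX3H1](=O)[#6] is the SMARTS for an aldehyde: an sp2 carbon with one H, double-bonded to O and single-bonded to carbon.
Exactly one fragment in the molecule meets all constraints, giving 1 match.

1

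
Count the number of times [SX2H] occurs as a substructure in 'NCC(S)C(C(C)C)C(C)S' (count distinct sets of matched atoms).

2

[SX2H] is the SMARTS for a thiol: an aliphatic sulfur with two connections, one being H.
The molecule carries 2 separate instances of a thiol (-SH) meeting every constraint; each maps to a distinct set of atoms, giving 2 matches.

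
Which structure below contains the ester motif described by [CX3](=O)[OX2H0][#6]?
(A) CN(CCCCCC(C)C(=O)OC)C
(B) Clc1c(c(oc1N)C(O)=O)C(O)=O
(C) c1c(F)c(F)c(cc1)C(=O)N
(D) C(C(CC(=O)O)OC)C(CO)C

[CX3](=O)[OX2H0][#6] describes a carbonyl carbon bonded to an oxygen that is itself bonded to carbon (no H on that O) (an ester).
(A) contains a methyl-ester group (-C(=O)OCH3), which satisfies every atom and bond constraint.
(B) has a carboxylic acid group (-C(=O)OH) but the singly-bonded O carries H (OX2H1, not H0).
(C) has a primary amide (-C(=O)NH2) but the carbonyl is bonded to N, not to an O-C linkage.
(D) has a methoxy ether (-OCH3) but the ether oxygen is not adjacent to a C=O carbon.
So the answer is (A).

A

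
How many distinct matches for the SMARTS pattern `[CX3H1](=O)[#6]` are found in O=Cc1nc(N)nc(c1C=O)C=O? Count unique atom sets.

3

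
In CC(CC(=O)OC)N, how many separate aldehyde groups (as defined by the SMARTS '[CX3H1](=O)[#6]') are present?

0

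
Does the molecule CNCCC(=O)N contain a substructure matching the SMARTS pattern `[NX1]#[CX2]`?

The pattern [NX1]#[CX2] describes a nitrogen triple-bonded to a two-connected carbon — a nitrile.
The closest candidate here is a primary amide (-C(=O)NH2), but the nitrogen is NX3, not NX1. No other fragment satisfies the full query, so there is no match.

No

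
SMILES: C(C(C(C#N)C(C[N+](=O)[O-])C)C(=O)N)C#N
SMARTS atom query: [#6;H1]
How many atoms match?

3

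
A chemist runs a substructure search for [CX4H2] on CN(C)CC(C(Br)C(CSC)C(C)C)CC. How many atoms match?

The query [CX4H2] means: sp3 carbon (X4) with exactly two hydrogens.
Check the 16 heavy atoms by environment: 3× C (H2, X4) → match; 4× C (H1, X4) → no; 1× S (H0, X2) → no; 6× C (H3, X4) → no; 1× N (H0, X3) → no; 1× Br (H0, X1) → no.
That gives 3 matching atoms.

3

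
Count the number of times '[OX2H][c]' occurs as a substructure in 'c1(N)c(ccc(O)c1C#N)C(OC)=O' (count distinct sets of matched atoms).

[OX2H][c] is the SMARTS for a phenol: a hydroxyl oxygen attached to an aromatic carbon.
Exactly one fragment in the molecule meets all constraints, giving 1 match.

1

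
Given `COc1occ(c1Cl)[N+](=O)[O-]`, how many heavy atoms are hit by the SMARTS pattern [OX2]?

The query [OX2] means: aliphatic oxygen with two total connections — ether, hydroxyl, or ester single-bond O.
Check the 11 heavy atoms by environment: 1× o (aromatic, X2) → no; 4× c (aromatic, X3) → no; 1× O (X2) → match; 1× C (X4) → no; 1× N (charge +1, X3) → no; 1× O (charge -1, X1) → no; 1× O (X1) → no; 1× Cl (X1) → no.
That gives 1 matching atom.

1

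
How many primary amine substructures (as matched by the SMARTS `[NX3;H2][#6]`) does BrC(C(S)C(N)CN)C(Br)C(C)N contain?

[NX3;H2][#6] is the SMARTS for a primary amine: a trivalent nitrogen with two H attached to carbon.
The molecule carries 3 separate instances of a primary amino group (-NH2) meeting every constraint; each maps to a distinct set of atoms, giving 3 matches.

3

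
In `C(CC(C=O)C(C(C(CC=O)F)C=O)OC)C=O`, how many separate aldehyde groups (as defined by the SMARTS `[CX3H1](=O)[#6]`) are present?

[CX3H1](=O)[#6] is the SMARTS for an aldehyde: an sp2 carbon with one H, double-bonded to O and single-bonded to carbon.
The molecule carries 4 separate instances of an aldehyde (-CHO) meeting every constraint; each maps to a distinct set of atoms, giving 4 matches.

4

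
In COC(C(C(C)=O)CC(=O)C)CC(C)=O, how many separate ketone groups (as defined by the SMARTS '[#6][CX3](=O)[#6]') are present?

[#6][CX3](=O)[#6] is the SMARTS for a ketone: a carbonyl carbon (no H) flanked by two carbons.
The molecule carries 3 separate instances of an acetyl/ketone group (-C(=O)CH3) meeting every constraint; each maps to a distinct set of atoms, giving 3 matches.

3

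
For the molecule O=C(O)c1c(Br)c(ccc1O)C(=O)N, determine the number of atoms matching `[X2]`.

2

The query [X2] means: any atom with exactly two total connections (bonds + H).
Check the 14 heavy atoms by environment: 6× c (aromatic, X3) → no; 2× C (X3) → no; 2× O (X1) → no; 1× N (X3) → no; 1× Br (X1) → no; 2× O (X2) → match.
That gives 2 matching atoms.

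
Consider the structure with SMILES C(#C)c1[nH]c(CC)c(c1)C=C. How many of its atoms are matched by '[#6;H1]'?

3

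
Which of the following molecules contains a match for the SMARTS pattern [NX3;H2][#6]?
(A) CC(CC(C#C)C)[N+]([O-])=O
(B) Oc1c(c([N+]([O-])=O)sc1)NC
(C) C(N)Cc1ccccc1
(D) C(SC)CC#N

C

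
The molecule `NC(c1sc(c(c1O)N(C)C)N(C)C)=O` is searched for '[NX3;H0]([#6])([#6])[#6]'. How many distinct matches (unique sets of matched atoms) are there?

2

[NX3;H0]([#6])([#6])[#6] is the SMARTS for a tertiary amine: a trivalent nitrogen with no H, bonded to three carbons.
The molecule carries 2 separate instances of a dimethylamino group (-N(CH3)2) meeting every constraint; each maps to a distinct set of atoms, giving 2 matches.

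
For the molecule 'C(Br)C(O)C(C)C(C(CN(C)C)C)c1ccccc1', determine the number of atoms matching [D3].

6

The query [D3] means: atom with exactly three heavy-atom neighbours.
Check the 19 heavy atoms by environment: 2× C (D2) → no; 4× C (D3) → match; 4× C (D1) → no; 1× O (D1) → no; 1× Br (D1) → no; 1× N (D3) → match; 1× c (aromatic, D3) → match; 5× c (aromatic, D2) → no.
Summing the matching environments: 4 + 1 + 1 = 6 matching atoms.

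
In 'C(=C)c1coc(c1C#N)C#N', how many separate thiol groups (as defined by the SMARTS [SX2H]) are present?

0

[SX2H] is the SMARTS for a thiol: an aliphatic sulfur with two connections, one being H.
No fragment in the molecule satisfies every constraint, giving 0 matches.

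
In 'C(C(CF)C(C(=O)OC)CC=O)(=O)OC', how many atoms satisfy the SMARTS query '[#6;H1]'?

3

The query [#6;H1] means: any carbon bearing exactly one hydrogen.
Check the 15 heavy atoms by environment: 2× C (H2) → no; 3× C (H1) → match; 1× F (H0) → no; 2× C (H0) → no; 5× O (H0) → no; 2× C (H3) → no.
That gives 3 matching atoms.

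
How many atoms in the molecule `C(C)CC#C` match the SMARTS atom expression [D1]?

Check the 5 heavy atoms by environment: 3× C (D2) → no; 2× C (D1) → match.
That gives 2 matching atoms.

2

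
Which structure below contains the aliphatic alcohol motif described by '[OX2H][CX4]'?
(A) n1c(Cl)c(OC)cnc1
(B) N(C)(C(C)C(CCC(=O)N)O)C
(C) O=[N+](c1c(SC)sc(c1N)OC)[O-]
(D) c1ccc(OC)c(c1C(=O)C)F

B

[OX2H][CX4] describes a hydroxyl oxygen bound to an sp3 (X4) carbon (an aliphatic alcohol).
(A) has a methoxy ether (-OCH3) but the oxygen has H0 (ether), not H1.
(B) contains a hydroxyl group (-OH), which satisfies every atom and bond constraint.
(C) has a methoxy ether (-OCH3) but the oxygen has H0 (ether), not H1.
(D) has a methoxy ether (-OCH3) but the oxygen has H0 (ether), not H1.
So the answer is (B).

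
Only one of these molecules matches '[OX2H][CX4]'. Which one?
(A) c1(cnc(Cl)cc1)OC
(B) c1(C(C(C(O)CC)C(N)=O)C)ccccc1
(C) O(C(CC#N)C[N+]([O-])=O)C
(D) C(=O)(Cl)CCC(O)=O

[OX2H][CX4] describes a hydroxyl oxygen bound to an sp3 (X4) carbon (an aliphatic alcohol).
(A) has a methoxy ether (-OCH3) but the oxygen has H0 (ether), not H1.
(B) contains a hydroxyl group (-OH), which satisfies every atom and bond constraint.
(C) has a methoxy ether (-OCH3) but the oxygen has H0 (ether), not H1.
(D) has a carboxylic acid group (-C(=O)OH) but the -OH is on a CX3 carbonyl carbon, not a CX4 carbon.
So the answer is (B).

B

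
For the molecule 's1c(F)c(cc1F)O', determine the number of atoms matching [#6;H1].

1

The query [#6;H1] means: any carbon bearing exactly one hydrogen.
Check the 8 heavy atoms by environment: 1× s (aromatic, H0) → no; 3× c (aromatic, H0) → no; 1× c (aromatic, H1) → match; 2× F (H0) → no; 1× O (H1) → no.
That gives 1 matching atom.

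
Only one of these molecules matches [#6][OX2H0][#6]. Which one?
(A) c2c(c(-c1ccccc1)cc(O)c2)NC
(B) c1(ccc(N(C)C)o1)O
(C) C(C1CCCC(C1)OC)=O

C

[#6][OX2H0][#6] describes an aliphatic oxygen bridging two carbons with no H on the oxygen (an ether).
(A) has a hydroxyl group (-OH) but the oxygen has H1, not H0 bridging two carbons.
(B) has a hydroxyl group (-OH) but the oxygen has H1, not H0 bridging two carbons.
(C) contains a methoxy ether (-OCH3), which satisfies every atom and bond constraint.
So the answer is (C).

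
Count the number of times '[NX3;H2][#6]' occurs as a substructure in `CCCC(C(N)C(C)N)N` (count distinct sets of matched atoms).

3

[NX3;H2][#6] is the SMARTS for a primary amine: a trivalent nitrogen with two H attached to carbon.
The molecule carries 3 separate instances of a primary amino group (-NH2) meeting every constraint; each maps to a distinct set of atoms, giving 3 matches.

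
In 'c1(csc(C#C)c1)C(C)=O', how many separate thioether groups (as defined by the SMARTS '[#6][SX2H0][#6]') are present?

[#6][SX2H0][#6] is the SMARTS for a thioether: an aliphatic sulfur bridging two carbons with no H on the sulfur.
No fragment in the molecule satisfies every constraint, giving 0 matches.

0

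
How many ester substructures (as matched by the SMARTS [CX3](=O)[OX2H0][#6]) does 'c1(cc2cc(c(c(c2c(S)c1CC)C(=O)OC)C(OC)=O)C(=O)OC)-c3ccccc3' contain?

[CX3](=O)[OX2H0][#6] is the SMARTS for an ester: a carbonyl carbon bonded to an oxygen that is itself bonded to carbon (no H on that O).
The molecule carries 3 separate instances of a methyl-ester group (-C(=O)OCH3) meeting every constraint; each maps to a distinct set of atoms, giving 3 matches.

3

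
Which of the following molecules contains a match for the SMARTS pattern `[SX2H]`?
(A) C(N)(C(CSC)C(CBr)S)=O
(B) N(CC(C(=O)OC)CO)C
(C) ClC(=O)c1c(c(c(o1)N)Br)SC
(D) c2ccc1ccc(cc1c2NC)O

A

[SX2H] describes an aliphatic sulfur with two connections, one being H (a thiol).
(A) contains a thiol (-SH), which satisfies every atom and bond constraint.
(B) has a hydroxyl group (-OH) but it is an -OH, not an -SH.
(C) has a methylthio ether (-SCH3) but the sulfur has H0 (bonded to two carbons), not H1.
(D) has a hydroxyl group (-OH) but it is an -OH, not an -SH.
So the answer is (A).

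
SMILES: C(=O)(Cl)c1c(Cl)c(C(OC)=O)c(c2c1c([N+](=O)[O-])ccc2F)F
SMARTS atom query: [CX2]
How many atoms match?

0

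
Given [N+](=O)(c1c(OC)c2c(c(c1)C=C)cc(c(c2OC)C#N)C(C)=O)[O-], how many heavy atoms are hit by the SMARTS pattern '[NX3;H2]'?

0

The query [NX3;H2] means: aliphatic N with 3 total connections, two of them H — an -NH2 nitrogen (amine or amide).
Check the 24 heavy atoms by environment: 8× c (aromatic, H0, X3) → no; 2× c (aromatic, H1, X3) → no; 1× C (H0, X3) → no; 2× O (H0, X1) → no; 3× C (H3, X4) → no; 1× N (charge +1, H0, X3) → no; 1× O (charge -1, H0, X1) → no; 1× C (H0, X2) → no; 1× N (H0, X1) → no; 1× C (H1, X3) → no; 1× C (H2, X3) → no; 2× O (H0, X2) → no.
No environment satisfies the query, so 0 matching atoms.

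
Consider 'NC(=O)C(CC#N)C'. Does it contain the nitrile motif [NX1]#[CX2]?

Yes

The pattern [NX1]#[CX2] describes a nitrogen triple-bonded to a two-connected carbon — a nitrile.
The molecule carries a nitrile (-C#N), whose atoms satisfy every constraint of the query, so the pattern matches.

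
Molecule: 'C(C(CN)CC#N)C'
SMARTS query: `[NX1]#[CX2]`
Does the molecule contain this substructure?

Yes

The pattern [NX1]#[CX2] describes a nitrogen triple-bonded to a two-connected carbon — a nitrile.
The molecule carries a nitrile (-C#N), whose atoms satisfy every constraint of the query, so the pattern matches.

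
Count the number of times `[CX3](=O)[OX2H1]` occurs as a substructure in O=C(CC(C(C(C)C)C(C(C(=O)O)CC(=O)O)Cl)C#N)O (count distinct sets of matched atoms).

[CX3](=O)[OX2H1] is the SMARTS for a carboxylic acid: an sp2 carbon double-bonded to O and single-bonded to an -OH oxygen.
The molecule carries 3 separate instances of a carboxylic acid group (-C(=O)OH) meeting every constraint; each maps to a distinct set of atoms, giving 3 matches.

3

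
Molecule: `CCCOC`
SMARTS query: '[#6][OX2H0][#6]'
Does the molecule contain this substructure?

The pattern [#6][OX2H0][#6] describes an aliphatic oxygen bridging two carbons with no H on the oxygen — an ether.
The molecule carries a methoxy ether (-OCH3), whose atoms satisfy every constraint of the query, so the pattern matches.

Yes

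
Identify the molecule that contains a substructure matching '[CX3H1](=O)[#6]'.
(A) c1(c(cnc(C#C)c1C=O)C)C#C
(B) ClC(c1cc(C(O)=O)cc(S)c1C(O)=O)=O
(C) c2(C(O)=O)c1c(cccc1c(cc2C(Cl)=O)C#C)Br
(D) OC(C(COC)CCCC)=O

A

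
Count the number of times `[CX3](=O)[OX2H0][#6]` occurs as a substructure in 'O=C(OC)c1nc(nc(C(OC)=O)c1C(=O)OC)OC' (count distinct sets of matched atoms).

[CX3](=O)[OX2H0][#6] is the SMARTS for an ester: a carbonyl carbon bonded to an oxygen that is itself bonded to carbon (no H on that O).
The molecule carries 3 separate instances of a methyl-ester group (-C(=O)OCH3) meeting every constraint; each maps to a distinct set of atoms, giving 3 matches.

3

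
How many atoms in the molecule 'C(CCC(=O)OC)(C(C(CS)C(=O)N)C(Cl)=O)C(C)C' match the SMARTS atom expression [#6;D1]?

3

The query [#6;D1] means: carbon bonded to exactly one heavy atom.
Check the 20 heavy atoms by environment: 3× C (D2) → no; 7× C (D3) → no; 3× O (D1) → no; 1× Cl (D1) → no; 1× S (D1) → no; 1× O (D2) → no; 3× C (D1) → match; 1× N (D1) → no.
That gives 3 matching atoms.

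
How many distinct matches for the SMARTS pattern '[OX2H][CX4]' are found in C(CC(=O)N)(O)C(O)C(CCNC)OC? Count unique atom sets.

[OX2H][CX4] is the SMARTS for an aliphatic alcohol: a hydroxyl oxygen bound to an sp3 (X4) carbon.
The molecule carries 2 separate instances of a hydroxyl group (-OH) meeting every constraint; each maps to a distinct set of atoms, giving 2 matches.

2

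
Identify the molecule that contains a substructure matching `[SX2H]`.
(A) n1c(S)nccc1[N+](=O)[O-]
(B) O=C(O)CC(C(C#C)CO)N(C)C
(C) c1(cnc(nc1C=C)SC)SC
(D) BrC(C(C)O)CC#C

A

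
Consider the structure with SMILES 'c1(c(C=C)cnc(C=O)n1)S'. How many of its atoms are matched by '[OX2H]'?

The query [OX2H] means: aliphatic oxygen with two connections, one of which is H — an -OH oxygen.
Check the 11 heavy atoms by environment: 2× n (aromatic, H0, X2) → no; 3× c (aromatic, H0, X3) → no; 1× c (aromatic, H1, X3) → no; 2× C (H1, X3) → no; 1× O (H0, X1) → no; 1× S (H1, X2) → no; 1× C (H2, X3) → no.
No environment satisfies the query, so 0 matching atoms.

0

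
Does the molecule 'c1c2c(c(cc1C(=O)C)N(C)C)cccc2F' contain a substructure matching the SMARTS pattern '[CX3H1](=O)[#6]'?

The pattern [CX3H1](=O)[#6] describes an sp2 carbon with one H, double-bonded to O and single-bonded to carbon — an aldehyde.
The closest candidate here is an acetyl/ketone group (-C(=O)CH3), but the carbonyl carbon has H0 (two carbon neighbours), not H1. No other fragment satisfies the full query, so there is no match.

No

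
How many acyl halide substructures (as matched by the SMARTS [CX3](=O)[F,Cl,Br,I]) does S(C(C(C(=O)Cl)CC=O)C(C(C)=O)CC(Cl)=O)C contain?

[CX3](=O)[F,Cl,Br,I] is the SMARTS for an acyl halide: a carbonyl carbon bonded to a halogen.
The molecule carries 2 separate instances of an acyl chloride (-C(=O)Cl) meeting every constraint; each maps to a distinct set of atoms, giving 2 matches.

2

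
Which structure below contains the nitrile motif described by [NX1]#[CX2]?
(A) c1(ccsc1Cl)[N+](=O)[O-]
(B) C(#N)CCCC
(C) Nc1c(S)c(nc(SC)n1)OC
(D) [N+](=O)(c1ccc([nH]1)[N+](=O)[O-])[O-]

[NX1]#[CX2] describes a nitrogen triple-bonded to a two-connected carbon (a nitrile).
(A) has a nitro group (-[N+](=O)[O-]) but there is no C#N triple bond.
(B) contains a nitrile (-C#N), which satisfies every atom and bond constraint.
(C) has a primary amino group (-NH2) but the nitrogen is NX3 (three connections), not NX1 triple-bonded.
(D) has a nitro group (-[N+](=O)[O-]) but there is no C#N triple bond.
So the answer is (B).

B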